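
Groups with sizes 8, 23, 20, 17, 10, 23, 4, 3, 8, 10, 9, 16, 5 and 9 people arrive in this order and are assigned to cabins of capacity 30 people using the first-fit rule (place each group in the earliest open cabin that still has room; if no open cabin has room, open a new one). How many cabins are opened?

6

  8 → cabin 1 (new)  [load 8/30]
  23 → cabin 2 (new)  [load 23/30]
  20 → cabin 1  [load 28/30]
  17 → cabin 3 (new)  [load 17/30]
  10 → cabin 3  [load 27/30]
  23 → cabin 4 (new)  [load 23/30]
  4 → cabin 2  [load 27/30]
  3 → cabin 2  [load 30/30]
  8 → cabin 5 (new)  [load 8/30]
  10 → cabin 5  [load 18/30]
  9 → cabin 5  [load 27/30]
  16 → cabin 6 (new)  [load 16/30]
  5 → cabin 4  [load 28/30]
  9 → cabin 6  [load 25/30]
6 cabins opened.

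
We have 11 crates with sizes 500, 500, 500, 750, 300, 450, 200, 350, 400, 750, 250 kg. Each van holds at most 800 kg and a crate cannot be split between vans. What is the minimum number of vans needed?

Total = 750 + 750 + 500 + 500 + 500 + 450 + 400 + 350 + 300 + 250 + 200 = 4950 kg.
Lower bound: ⌈4950/800⌉ = 7 vans.
A packing using 7 vans:
  van 1: 750 = 750
  van 2: 750 = 750
  van 3: 500 + 300 = 800
  van 4: 500 + 250 = 750
  van 5: 500 + 200 = 700
  van 6: 450 + 350 = 800
  van 7: 400 = 400
This matches the lower bound, so 7 is optimal.

7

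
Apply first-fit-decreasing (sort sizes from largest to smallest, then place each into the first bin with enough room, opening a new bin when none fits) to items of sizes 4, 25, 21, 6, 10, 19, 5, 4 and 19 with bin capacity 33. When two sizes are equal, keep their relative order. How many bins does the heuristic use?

4

Sorted descending: 25, 21, 19, 19, 10, 6, 5, 4, 4.
  25 → bin 1 (new)  [load 25/33]
  21 → bin 2 (new)  [load 21/33]
  19 → bin 3 (new)  [load 19/33]
  19 → bin 4 (new)  [load 19/33]
  10 → bin 2  [load 31/33]
  6 → bin 1  [load 31/33]
  5 → bin 3  [load 24/33]
  4 → bin 3  [load 28/33]
  4 → bin 3  [load 32/33]
4 bins opened.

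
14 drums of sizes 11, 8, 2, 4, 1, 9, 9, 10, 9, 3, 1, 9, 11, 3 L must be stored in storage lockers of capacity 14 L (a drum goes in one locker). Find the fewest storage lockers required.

Total = 11 + 11 + 10 + 9 + 9 + 9 + 9 + 8 + 4 + 3 + 3 + 2 + 1 + 1 = 90 L.
Lower bound: ⌈90/14⌉ = 7 storage lockers.
Also, 8 drums each exceed 7 L, and no two of those can share a locker, so at least 8 storage lockers are needed.
A packing using 8 storage lockers:
  locker 1: 11 + 3 = 14
  locker 2: 11 + 3 = 14
  locker 3: 10 + 4 = 14
  locker 4: 9 + 2 + 1 + 1 = 13
  locker 5: 9 = 9
  locker 6: 9 = 9
  locker 7: 9 = 9
  locker 8: 8 = 8
This matches the lower bound, so 8 is optimal.

8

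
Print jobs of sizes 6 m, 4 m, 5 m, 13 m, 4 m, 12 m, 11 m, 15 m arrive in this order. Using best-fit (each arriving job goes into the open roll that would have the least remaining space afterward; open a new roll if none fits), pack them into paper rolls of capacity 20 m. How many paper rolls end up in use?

  6 → roll 1 (new)  [load 6/20]
  4 → roll 1  [load 10/20]
  5 → roll 1  [load 15/20]
  13 → roll 2 (new)  [load 13/20]
  4 → roll 1  [load 19/20]
  12 → roll 3 (new)  [load 12/20]
  11 → roll 4 (new)  [load 11/20]
  15 → roll 5 (new)  [load 15/20]
5 paper rolls opened.

5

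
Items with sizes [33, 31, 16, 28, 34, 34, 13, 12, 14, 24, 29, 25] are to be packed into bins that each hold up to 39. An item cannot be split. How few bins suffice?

9

Total = 34 + 34 + 33 + 31 + 29 + 28 + 25 + 24 + 16 + 14 + 13 + 12 = 293.
Lower bound: ⌈293/39⌉ = 8 bins.
A packing using 9 bins:
  bin 1: 34 = 34
  bin 2: 34 = 34
  bin 3: 33 = 33
  bin 4: 31 = 31
  bin 5: 29 = 29
  bin 6: 28 = 28
  bin 7: 25 + 14 = 39
  bin 8: 24 + 13 = 37
  bin 9: 16 + 12 = 28
No arrangement into 8 bins stays within capacity, so 9 is optimal.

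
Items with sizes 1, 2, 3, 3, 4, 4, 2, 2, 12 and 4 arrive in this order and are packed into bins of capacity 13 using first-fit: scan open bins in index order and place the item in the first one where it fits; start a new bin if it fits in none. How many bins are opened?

3

  1 → bin 1 (new)  [load 1/13]
  2 → bin 1  [load 3/13]
  3 → bin 1  [load 6/13]
  3 → bin 1  [load 9/13]
  4 → bin 1  [load 13/13]
  4 → bin 2 (new)  [load 4/13]
  2 → bin 2  [load 6/13]
  2 → bin 2  [load 8/13]
  12 → bin 3 (new)  [load 12/13]
  4 → bin 2  [load 12/13]
3 bins opened.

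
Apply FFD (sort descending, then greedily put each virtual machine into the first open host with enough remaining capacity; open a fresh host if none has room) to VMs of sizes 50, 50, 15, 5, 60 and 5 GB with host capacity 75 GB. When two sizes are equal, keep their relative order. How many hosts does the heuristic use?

3

Sorted descending: 60, 50, 50, 15, 5, 5.
  60 → host 1 (new)  [load 60/75]
  50 → host 2 (new)  [load 50/75]
  50 → host 3 (new)  [load 50/75]
  15 → host 1  [load 75/75]
  5 → host 2  [load 55/75]
  5 → host 2  [load 60/75]
3 hosts opened.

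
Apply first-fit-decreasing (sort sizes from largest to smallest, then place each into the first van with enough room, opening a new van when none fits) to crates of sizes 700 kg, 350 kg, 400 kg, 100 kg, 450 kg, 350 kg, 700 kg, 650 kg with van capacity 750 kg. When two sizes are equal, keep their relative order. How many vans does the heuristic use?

6

Sorted descending: 700, 700, 650, 450, 400, 350, 350, 100.
  700 → van 1 (new)  [load 700/750]
  700 → van 2 (new)  [load 700/750]
  650 → van 3 (new)  [load 650/750]
  450 → van 4 (new)  [load 450/750]
  400 → van 5 (new)  [load 400/750]
  350 → van 5  [load 750/750]
  350 → van 6 (new)  [load 350/750]
  100 → van 3  [load 750/750]
6 vans opened.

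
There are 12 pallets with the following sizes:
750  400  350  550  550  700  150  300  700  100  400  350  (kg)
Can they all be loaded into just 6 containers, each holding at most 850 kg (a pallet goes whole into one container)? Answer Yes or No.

Total = 5300 kg; ⌈5300/850⌉ = 7.
At least 7 containers are required, but only 6 are allowed.

No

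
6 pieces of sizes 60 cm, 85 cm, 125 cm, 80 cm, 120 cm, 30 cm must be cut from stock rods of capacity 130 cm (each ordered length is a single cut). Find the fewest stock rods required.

5

Total = 125 + 120 + 85 + 80 + 60 + 30 = 500 cm.
Lower bound: ⌈500/130⌉ = 4 stock rods.
A packing using 5 stock rods:
  stock rod 1: 125 = 125
  stock rod 2: 120 = 120
  stock rod 3: 85 + 30 = 115
  stock rod 4: 80 = 80
  stock rod 5: 60 = 60
No arrangement into 4 stock rods stays within capacity, so 5 is optimal.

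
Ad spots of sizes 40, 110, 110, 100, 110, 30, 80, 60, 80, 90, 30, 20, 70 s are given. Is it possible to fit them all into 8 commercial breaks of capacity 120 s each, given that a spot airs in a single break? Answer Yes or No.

No

Total = 930 s; ⌈930/120⌉ = 8.
The bound of 8 does not rule out 8, but exhaustive search shows no assignment into 8 commercial breaks of capacity 120 s exists — the minimum is 9.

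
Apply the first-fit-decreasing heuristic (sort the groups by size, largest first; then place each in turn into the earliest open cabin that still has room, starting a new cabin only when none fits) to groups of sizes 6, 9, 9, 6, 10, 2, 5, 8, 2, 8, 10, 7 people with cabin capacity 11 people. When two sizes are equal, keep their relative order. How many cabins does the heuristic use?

Sorted descending: 10, 10, 9, 9, 8, 8, 7, 6, 6, 5, 2, 2.
  10 → cabin 1 (new)  [load 10/11]
  10 → cabin 2 (new)  [load 10/11]
  9 → cabin 3 (new)  [load 9/11]
  9 → cabin 4 (new)  [load 9/11]
  8 → cabin 5 (new)  [load 8/11]
  8 → cabin 6 (new)  [load 8/11]
  7 → cabin 7 (new)  [load 7/11]
  6 → cabin 8 (new)  [load 6/11]
  6 → cabin 9 (new)  [load 6/11]
  5 → cabin 8  [load 11/11]
  2 → cabin 3  [load 11/11]
  2 → cabin 4  [load 11/11]
9 cabins opened.

9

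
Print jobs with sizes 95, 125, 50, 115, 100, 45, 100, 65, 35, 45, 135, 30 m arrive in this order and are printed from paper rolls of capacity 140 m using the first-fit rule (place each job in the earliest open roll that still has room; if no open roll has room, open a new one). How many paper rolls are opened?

8

  95 → roll 1 (new)  [load 95/140]
  125 → roll 2 (new)  [load 125/140]
  50 → roll 3 (new)  [load 50/140]
  115 → roll 4 (new)  [load 115/140]
  100 → roll 5 (new)  [load 100/140]
  45 → roll 1  [load 140/140]
  100 → roll 6 (new)  [load 100/140]
  65 → roll 3  [load 115/140]
  35 → roll 5  [load 135/140]
  45 → roll 7 (new)  [load 45/140]
  135 → roll 8 (new)  [load 135/140]
  30 → roll 6  [load 130/140]
8 paper rolls opened.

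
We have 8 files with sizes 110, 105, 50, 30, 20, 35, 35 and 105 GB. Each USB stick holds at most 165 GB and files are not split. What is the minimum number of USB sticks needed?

4

Total = 110 + 105 + 105 + 50 + 35 + 35 + 30 + 20 = 490 GB.
Lower bound: ⌈490/165⌉ = 3 USB sticks.
A packing using 4 USB sticks:
  USB stick 1: 110 + 50 = 160
  USB stick 2: 105 + 35 + 20 = 160
  USB stick 3: 105 + 35 = 140
  USB stick 4: 30 = 30
No arrangement into 3 USB sticks stays within capacity, so 4 is optimal.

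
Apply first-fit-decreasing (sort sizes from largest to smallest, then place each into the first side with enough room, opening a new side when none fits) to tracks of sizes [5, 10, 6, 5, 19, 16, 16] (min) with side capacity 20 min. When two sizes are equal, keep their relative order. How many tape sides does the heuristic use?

5

Sorted descending: 19, 16, 16, 10, 6, 5, 5.
  19 → side 1 (new)  [load 19/20]
  16 → side 2 (new)  [load 16/20]
  16 → side 3 (new)  [load 16/20]
  10 → side 4 (new)  [load 10/20]
  6 → side 4  [load 16/20]
  5 → side 5 (new)  [load 5/20]
  5 → side 5  [load 10/20]
5 tape sides opened.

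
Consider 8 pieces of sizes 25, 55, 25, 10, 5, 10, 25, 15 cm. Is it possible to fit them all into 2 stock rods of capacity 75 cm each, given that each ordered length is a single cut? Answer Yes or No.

Total = 170 cm; ⌈170/75⌉ = 3.
At least 3 stock rods are required, but only 2 are allowed.

No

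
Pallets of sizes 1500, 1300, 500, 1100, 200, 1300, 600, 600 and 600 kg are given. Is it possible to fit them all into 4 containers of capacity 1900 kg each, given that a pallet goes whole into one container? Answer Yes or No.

No

Total = 7700 kg; ⌈7700/1900⌉ = 5.
At least 5 containers are required, but only 4 are allowed.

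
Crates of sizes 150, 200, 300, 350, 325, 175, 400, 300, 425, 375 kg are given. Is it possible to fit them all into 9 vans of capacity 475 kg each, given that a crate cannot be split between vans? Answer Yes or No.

Yes

A valid assignment using 8 vans:
  van 1: 425 = 425
  van 2: 400 = 400
  van 3: 375 = 375
  van 4: 350 = 350
  van 5: 325 + 150 = 475
  van 6: 300 + 175 = 475
  van 7: 300 = 300
  van 8: 200 = 200
That uses only 8 ≤ 9, so 9 vans are enough.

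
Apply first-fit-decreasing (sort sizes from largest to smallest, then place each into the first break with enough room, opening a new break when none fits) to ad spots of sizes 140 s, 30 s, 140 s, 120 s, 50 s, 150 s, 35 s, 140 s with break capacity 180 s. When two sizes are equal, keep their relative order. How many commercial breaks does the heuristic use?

5

Sorted descending: 150, 140, 140, 140, 120, 50, 35, 30.
  150 → break 1 (new)  [load 150/180]
  140 → break 2 (new)  [load 140/180]
  140 → break 3 (new)  [load 140/180]
  140 → break 4 (new)  [load 140/180]
  120 → break 5 (new)  [load 120/180]
  50 → break 5  [load 170/180]
  35 → break 2  [load 175/180]
  30 → break 1  [load 180/180]
5 commercial breaks opened.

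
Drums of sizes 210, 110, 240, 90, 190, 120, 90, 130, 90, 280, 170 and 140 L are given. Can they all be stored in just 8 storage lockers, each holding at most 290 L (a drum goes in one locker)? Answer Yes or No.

Yes

A valid assignment using 7 storage lockers:
  locker 1: 280 = 280
  locker 2: 240 = 240
  locker 3: 210 = 210
  locker 4: 190 + 90 = 280
  locker 5: 170 + 120 = 290
  locker 6: 140 + 130 = 270
  locker 7: 110 + 90 + 90 = 290
That uses only 7 ≤ 8, so 8 storage lockers are enough.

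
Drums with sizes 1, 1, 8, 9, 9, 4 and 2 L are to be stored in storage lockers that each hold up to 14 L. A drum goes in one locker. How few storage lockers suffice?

Total = 9 + 9 + 8 + 4 + 2 + 1 + 1 = 34 L.
Lower bound: ⌈34/14⌉ = 3 storage lockers.
A packing using 3 storage lockers:
  locker 1: 9 + 4 + 1 = 14
  locker 2: 9 + 2 + 1 = 12
  locker 3: 8 = 8
This matches the lower bound, so 3 is optimal.

3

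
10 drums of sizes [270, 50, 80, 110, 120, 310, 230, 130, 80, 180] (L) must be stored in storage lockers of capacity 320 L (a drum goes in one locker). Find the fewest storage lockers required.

Total = 310 + 270 + 230 + 180 + 130 + 120 + 110 + 80 + 80 + 50 = 1560 L.
Lower bound: ⌈1560/320⌉ = 5 storage lockers.
A packing using 5 storage lockers:
  locker 1: 310 = 310
  locker 2: 270 + 50 = 320
  locker 3: 230 + 80 = 310
  locker 4: 180 + 130 = 310
  locker 5: 120 + 110 + 80 = 310
This matches the lower bound, so 5 is optimal.

5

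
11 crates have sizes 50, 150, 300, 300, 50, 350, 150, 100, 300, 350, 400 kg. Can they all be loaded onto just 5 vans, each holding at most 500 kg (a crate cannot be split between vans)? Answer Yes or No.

No

Total = 2500 kg; ⌈2500/500⌉ = 5.
6 crates each exceed half the capacity and cannot share a van, forcing at least 6 vans.
At least 6 vans are required, but only 5 are allowed.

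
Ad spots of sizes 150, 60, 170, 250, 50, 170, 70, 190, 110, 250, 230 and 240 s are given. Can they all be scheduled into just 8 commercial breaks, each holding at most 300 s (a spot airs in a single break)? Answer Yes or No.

A valid assignment using 8 commercial breaks:
  break 1: 250 + 50 = 300
  break 2: 250 = 250
  break 3: 240 + 60 = 300
  break 4: 230 + 70 = 300
  break 5: 190 + 110 = 300
  break 6: 170 = 170
  break 7: 170 = 170
  break 8: 150 = 150
Every load is within 300 s, so 8 commercial breaks suffice.

Yes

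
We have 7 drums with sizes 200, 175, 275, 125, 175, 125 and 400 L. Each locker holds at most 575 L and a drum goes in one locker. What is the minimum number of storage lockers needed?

Total = 400 + 275 + 200 + 175 + 175 + 125 + 125 = 1475 L.
Lower bound: ⌈1475/575⌉ = 3 storage lockers.
A packing using 3 storage lockers:
  locker 1: 400 + 175 = 575
  locker 2: 275 + 200 = 475
  locker 3: 175 + 125 + 125 = 425
This matches the lower bound, so 3 is optimal.

3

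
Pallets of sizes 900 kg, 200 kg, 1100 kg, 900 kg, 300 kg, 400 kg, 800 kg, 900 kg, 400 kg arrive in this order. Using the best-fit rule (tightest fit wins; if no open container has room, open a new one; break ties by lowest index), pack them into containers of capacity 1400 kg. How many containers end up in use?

5

  900 → container 1 (new)  [load 900/1400]
  200 → container 1  [load 1100/1400]
  1100 → container 2 (new)  [load 1100/1400]
  900 → container 3 (new)  [load 900/1400]
  300 → container 1  [load 1400/1400]
  400 → container 3  [load 1300/1400]
  800 → container 4 (new)  [load 800/1400]
  900 → container 5 (new)  [load 900/1400]
  400 → container 5  [load 1300/1400]
5 containers opened.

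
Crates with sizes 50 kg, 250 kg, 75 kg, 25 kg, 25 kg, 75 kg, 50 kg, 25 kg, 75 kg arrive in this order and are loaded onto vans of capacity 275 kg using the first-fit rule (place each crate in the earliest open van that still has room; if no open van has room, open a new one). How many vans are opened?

3

  50 → van 1 (new)  [load 50/275]
  250 → van 2 (new)  [load 250/275]
  75 → van 1  [load 125/275]
  25 → van 1  [load 150/275]
  25 → van 1  [load 175/275]
  75 → van 1  [load 250/275]
  50 → van 3 (new)  [load 50/275]
  25 → van 1  [load 275/275]
  75 → van 3  [load 125/275]
3 vans opened.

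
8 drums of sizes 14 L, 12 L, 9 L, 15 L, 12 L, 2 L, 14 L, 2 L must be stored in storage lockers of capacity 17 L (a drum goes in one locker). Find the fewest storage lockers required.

6

Total = 15 + 14 + 14 + 12 + 12 + 9 + 2 + 2 = 80 L.
Lower bound: ⌈80/17⌉ = 5 storage lockers.
Also, 6 drums each exceed 17/2 L, and no two of those can share a locker, so at least 6 storage lockers are needed.
A packing using 6 storage lockers:
  locker 1: 15 + 2 = 17
  locker 2: 14 + 2 = 16
  locker 3: 14 = 14
  locker 4: 12 = 12
  locker 5: 12 = 12
  locker 6: 9 = 9
This matches the lower bound, so 6 is optimal.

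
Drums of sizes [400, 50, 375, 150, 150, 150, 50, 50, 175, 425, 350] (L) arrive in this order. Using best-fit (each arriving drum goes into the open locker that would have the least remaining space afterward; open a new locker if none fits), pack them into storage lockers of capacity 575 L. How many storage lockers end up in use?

  400 → locker 1 (new)  [load 400/575]
  50 → locker 1  [load 450/575]
  375 → locker 2 (new)  [load 375/575]
  150 → locker 2  [load 525/575]
  150 → locker 3 (new)  [load 150/575]
  150 → locker 3  [load 300/575]
  50 → locker 2  [load 575/575]
  50 → locker 1  [load 500/575]
  175 → locker 3  [load 475/575]
  425 → locker 4 (new)  [load 425/575]
  350 → locker 5 (new)  [load 350/575]
5 storage lockers opened.

5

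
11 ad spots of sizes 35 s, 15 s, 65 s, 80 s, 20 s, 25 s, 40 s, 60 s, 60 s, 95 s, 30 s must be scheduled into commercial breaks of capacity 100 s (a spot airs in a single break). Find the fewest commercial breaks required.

Total = 95 + 80 + 65 + 60 + 60 + 40 + 35 + 30 + 25 + 20 + 15 = 525 s.
Lower bound: ⌈525/100⌉ = 6 commercial breaks.
A packing using 6 commercial breaks:
  break 1: 95 = 95
  break 2: 80 + 20 = 100
  break 3: 65 + 35 = 100
  break 4: 60 + 40 = 100
  break 5: 60 + 30 = 90
  break 6: 25 + 15 = 40
This matches the lower bound, so 6 is optimal.

6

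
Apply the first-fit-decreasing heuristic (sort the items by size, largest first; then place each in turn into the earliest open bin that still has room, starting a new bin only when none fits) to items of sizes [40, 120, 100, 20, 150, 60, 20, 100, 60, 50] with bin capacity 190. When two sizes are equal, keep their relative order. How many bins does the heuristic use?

4

Sorted descending: 150, 120, 100, 100, 60, 60, 50, 40, 20, 20.
  150 → bin 1 (new)  [load 150/190]
  120 → bin 2 (new)  [load 120/190]
  100 → bin 3 (new)  [load 100/190]
  100 → bin 4 (new)  [load 100/190]
  60 → bin 2  [load 180/190]
  60 → bin 3  [load 160/190]
  50 → bin 4  [load 150/190]
  40 → bin 1  [load 190/190]
  20 → bin 3  [load 180/190]
  20 → bin 4  [load 170/190]
4 bins opened.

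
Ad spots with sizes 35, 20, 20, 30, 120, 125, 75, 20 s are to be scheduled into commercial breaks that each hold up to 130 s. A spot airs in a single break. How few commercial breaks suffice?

Total = 125 + 120 + 75 + 35 + 30 + 20 + 20 + 20 = 445 s.
Lower bound: ⌈445/130⌉ = 4 commercial breaks.
A packing using 4 commercial breaks:
  break 1: 125 = 125
  break 2: 120 = 120
  break 3: 75 + 35 + 20 = 130
  break 4: 30 + 20 + 20 = 70
This matches the lower bound, so 4 is optimal.

4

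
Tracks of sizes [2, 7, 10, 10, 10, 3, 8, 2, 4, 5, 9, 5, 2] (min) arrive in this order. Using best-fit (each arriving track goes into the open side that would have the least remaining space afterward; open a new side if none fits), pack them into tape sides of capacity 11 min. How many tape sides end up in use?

  2 → side 1 (new)  [load 2/11]
  7 → side 1  [load 9/11]
  10 → side 2 (new)  [load 10/11]
  10 → side 3 (new)  [load 10/11]
  10 → side 4 (new)  [load 10/11]
  3 → side 5 (new)  [load 3/11]
  8 → side 5  [load 11/11]
  2 → side 1  [load 11/11]
  4 → side 6 (new)  [load 4/11]
  5 → side 6  [load 9/11]
  9 → side 7 (new)  [load 9/11]
  5 → side 8 (new)  [load 5/11]
  2 → side 6  [load 11/11]
8 tape sides opened.

8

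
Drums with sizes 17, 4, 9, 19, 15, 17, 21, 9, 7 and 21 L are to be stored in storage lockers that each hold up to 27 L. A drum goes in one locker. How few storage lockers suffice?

Total = 21 + 21 + 19 + 17 + 17 + 15 + 9 + 9 + 7 + 4 = 139 L.
Lower bound: ⌈139/27⌉ = 6 storage lockers.
A packing using 6 storage lockers:
  locker 1: 21 + 4 = 25
  locker 2: 21 = 21
  locker 3: 19 + 7 = 26
  locker 4: 17 + 9 = 26
  locker 5: 17 + 9 = 26
  locker 6: 15 = 15
This matches the lower bound, so 6 is optimal.

6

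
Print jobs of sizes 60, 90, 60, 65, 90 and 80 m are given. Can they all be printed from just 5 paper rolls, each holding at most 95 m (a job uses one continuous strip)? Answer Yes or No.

Total = 445 m; ⌈445/95⌉ = 5.
6 print jobs each exceed half the capacity and cannot share a roll, forcing at least 6 paper rolls.
At least 6 paper rolls are required, but only 5 are allowed.

No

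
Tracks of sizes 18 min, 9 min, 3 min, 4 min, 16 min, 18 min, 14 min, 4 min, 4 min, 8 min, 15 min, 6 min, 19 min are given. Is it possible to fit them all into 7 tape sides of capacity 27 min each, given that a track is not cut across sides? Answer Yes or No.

A valid assignment using 6 tape sides:
  side 1: 19 + 8 = 27
  side 2: 18 + 9 = 27
  side 3: 18 + 6 + 3 = 27
  side 4: 16 + 4 + 4 = 24
  side 5: 15 + 4 = 19
  side 6: 14 = 14
That uses only 6 ≤ 7, so 7 tape sides are enough.

Yes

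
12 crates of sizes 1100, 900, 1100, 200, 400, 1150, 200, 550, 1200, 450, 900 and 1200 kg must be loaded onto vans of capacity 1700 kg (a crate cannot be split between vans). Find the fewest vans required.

Total = 1200 + 1200 + 1150 + 1100 + 1100 + 900 + 900 + 550 + 450 + 400 + 200 + 200 = 9350 kg.
Lower bound: ⌈9350/1700⌉ = 6 vans.
Also, 7 crates each exceed 850 kg, and no two of those can share a van, so at least 7 vans are needed.
A packing using 7 vans:
  van 1: 1200 + 450 = 1650
  van 2: 1200 + 400 = 1600
  van 3: 1150 + 550 = 1700
  van 4: 1100 + 200 + 200 = 1500
  van 5: 1100 = 1100
  van 6: 900 = 900
  van 7: 900 = 900
This matches the lower bound, so 7 is optimal.

7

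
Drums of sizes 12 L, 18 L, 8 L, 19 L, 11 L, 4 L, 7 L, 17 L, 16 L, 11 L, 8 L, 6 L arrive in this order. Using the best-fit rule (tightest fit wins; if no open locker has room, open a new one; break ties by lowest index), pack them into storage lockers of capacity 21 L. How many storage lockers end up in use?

  12 → locker 1 (new)  [load 12/21]
  18 → locker 2 (new)  [load 18/21]
  8 → locker 1  [load 20/21]
  19 → locker 3 (new)  [load 19/21]
  11 → locker 4 (new)  [load 11/21]
  4 → locker 4  [load 15/21]
  7 → locker 5 (new)  [load 7/21]
  17 → locker 6 (new)  [load 17/21]
  16 → locker 7 (new)  [load 16/21]
  11 → locker 5  [load 18/21]
  8 → locker 8 (new)  [load 8/21]
  6 → locker 4  [load 21/21]
8 storage lockers opened.

8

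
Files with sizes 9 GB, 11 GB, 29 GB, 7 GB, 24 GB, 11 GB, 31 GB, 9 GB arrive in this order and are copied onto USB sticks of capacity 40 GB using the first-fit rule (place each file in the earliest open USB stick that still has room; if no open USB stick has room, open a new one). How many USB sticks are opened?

  9 → USB stick 1 (new)  [load 9/40]
  11 → USB stick 1  [load 20/40]
  29 → USB stick 2 (new)  [load 29/40]
  7 → USB stick 1  [load 27/40]
  24 → USB stick 3 (new)  [load 24/40]
  11 → USB stick 1  [load 38/40]
  31 → USB stick 4 (new)  [load 31/40]
  9 → USB stick 2  [load 38/40]
4 USB sticks opened.

4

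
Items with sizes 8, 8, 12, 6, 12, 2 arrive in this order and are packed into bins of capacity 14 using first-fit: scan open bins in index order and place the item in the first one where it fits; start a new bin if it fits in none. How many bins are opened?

4

  8 → bin 1 (new)  [load 8/14]
  8 → bin 2 (new)  [load 8/14]
  12 → bin 3 (new)  [load 12/14]
  6 → bin 1  [load 14/14]
  12 → bin 4 (new)  [load 12/14]
  2 → bin 2  [load 10/14]
4 bins opened.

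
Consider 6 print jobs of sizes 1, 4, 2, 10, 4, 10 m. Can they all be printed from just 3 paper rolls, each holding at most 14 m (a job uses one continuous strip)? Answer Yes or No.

Yes

A valid assignment using 3 paper rolls:
  roll 1: 10 + 4 = 14
  roll 2: 10 + 4 = 14
  roll 3: 2 + 1 = 3
Every load is within 14 m, so 3 paper rolls suffice.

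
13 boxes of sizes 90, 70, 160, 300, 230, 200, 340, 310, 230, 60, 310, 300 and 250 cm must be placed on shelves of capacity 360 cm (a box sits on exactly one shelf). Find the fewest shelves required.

Total = 340 + 310 + 310 + 300 + 300 + 250 + 230 + 230 + 200 + 160 + 90 + 70 + 60 = 2850 cm.
Lower bound: ⌈2850/360⌉ = 8 shelves.
Also, 9 boxes each exceed 180 cm, and no two of those can share a shelf, so at least 9 shelves are needed.
A packing using 9 shelves:
  shelf 1: 340 = 340
  shelf 2: 310 = 310
  shelf 3: 310 = 310
  shelf 4: 300 + 60 = 360
  shelf 5: 300 = 300
  shelf 6: 250 + 90 = 340
  shelf 7: 230 + 70 = 300
  shelf 8: 230 = 230
  shelf 9: 200 + 160 = 360
This matches the lower bound, so 9 is optimal.

9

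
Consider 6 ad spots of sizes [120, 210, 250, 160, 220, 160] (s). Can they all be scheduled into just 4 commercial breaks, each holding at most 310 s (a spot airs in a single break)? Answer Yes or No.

No

Total = 1120 s; ⌈1120/310⌉ = 4.
5 ad spots each exceed half the capacity and cannot share a break, forcing at least 5 commercial breaks.
At least 5 commercial breaks are required, but only 4 are allowed.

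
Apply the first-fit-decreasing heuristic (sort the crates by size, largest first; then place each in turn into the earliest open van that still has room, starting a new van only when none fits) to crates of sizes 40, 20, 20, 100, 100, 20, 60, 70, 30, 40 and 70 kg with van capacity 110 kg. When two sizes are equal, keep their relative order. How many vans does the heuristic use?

Sorted descending: 100, 100, 70, 70, 60, 40, 40, 30, 20, 20, 20.
  100 → van 1 (new)  [load 100/110]
  100 → van 2 (new)  [load 100/110]
  70 → van 3 (new)  [load 70/110]
  70 → van 4 (new)  [load 70/110]
  60 → van 5 (new)  [load 60/110]
  40 → van 3  [load 110/110]
  40 → van 4  [load 110/110]
  30 → van 5  [load 90/110]
  20 → van 5  [load 110/110]
  20 → van 6 (new)  [load 20/110]
  20 → van 6  [load 40/110]
6 vans opened.

6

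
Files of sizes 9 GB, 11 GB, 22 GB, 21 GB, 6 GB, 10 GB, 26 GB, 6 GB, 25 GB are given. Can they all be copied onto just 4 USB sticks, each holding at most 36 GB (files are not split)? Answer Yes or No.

Yes

A valid assignment using 4 USB sticks:
  USB stick 1: 26 + 10 = 36
  USB stick 2: 25 + 11 = 36
  USB stick 3: 22 + 9 = 31
  USB stick 4: 21 + 6 + 6 = 33
Every load is within 36 GB, so 4 USB sticks suffice.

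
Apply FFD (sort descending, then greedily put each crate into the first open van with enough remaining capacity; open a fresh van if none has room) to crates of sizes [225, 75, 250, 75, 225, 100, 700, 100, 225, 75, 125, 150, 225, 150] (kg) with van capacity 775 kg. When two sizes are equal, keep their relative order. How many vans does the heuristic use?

4

Sorted descending: 700, 250, 225, 225, 225, 225, 150, 150, 125, 100, 100, 75, 75, 75.
  700 → van 1 (new)  [load 700/775]
  250 → van 2 (new)  [load 250/775]
  225 → van 2  [load 475/775]
  225 → van 2  [load 700/775]
  225 → van 3 (new)  [load 225/775]
  225 → van 3  [load 450/775]
  150 → van 3  [load 600/775]
  150 → van 3  [load 750/775]
  125 → van 4 (new)  [load 125/775]
  100 → van 4  [load 225/775]
  100 → van 4  [load 325/775]
  75 → van 1  [load 775/775]
  75 → van 2  [load 775/775]
  75 → van 4  [load 400/775]
4 vans opened.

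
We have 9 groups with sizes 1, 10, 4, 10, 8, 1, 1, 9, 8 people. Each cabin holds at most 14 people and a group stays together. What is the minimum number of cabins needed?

Total = 10 + 10 + 9 + 8 + 8 + 4 + 1 + 1 + 1 = 52 people.
Lower bound: ⌈52/14⌉ = 4 cabins.
Also, 5 groups each exceed 7 people, and no two of those can share a cabin, so at least 5 cabins are needed.
A packing using 5 cabins:
  cabin 1: 10 + 4 = 14
  cabin 2: 10 + 1 + 1 + 1 = 13
  cabin 3: 9 = 9
  cabin 4: 8 = 8
  cabin 5: 8 = 8
This matches the lower bound, so 5 is optimal.

5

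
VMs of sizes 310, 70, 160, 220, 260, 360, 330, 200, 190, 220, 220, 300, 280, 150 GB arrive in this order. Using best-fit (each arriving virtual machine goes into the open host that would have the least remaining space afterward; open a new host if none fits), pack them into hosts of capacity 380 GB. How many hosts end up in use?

  310 → host 1 (new)  [load 310/380]
  70 → host 1  [load 380/380]
  160 → host 2 (new)  [load 160/380]
  220 → host 2  [load 380/380]
  260 → host 3 (new)  [load 260/380]
  360 → host 4 (new)  [load 360/380]
  330 → host 5 (new)  [load 330/380]
  200 → host 6 (new)  [load 200/380]
  190 → host 7 (new)  [load 190/380]
  220 → host 8 (new)  [load 220/380]
  220 → host 9 (new)  [load 220/380]
  300 → host 10 (new)  [load 300/380]
  280 → host 11 (new)  [load 280/380]
  150 → host 8  [load 370/380]
11 hosts opened.

11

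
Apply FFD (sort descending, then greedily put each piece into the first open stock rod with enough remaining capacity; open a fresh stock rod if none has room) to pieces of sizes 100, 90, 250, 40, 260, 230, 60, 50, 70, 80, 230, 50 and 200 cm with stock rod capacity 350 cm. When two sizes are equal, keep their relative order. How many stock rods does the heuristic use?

5

Sorted descending: 260, 250, 230, 230, 200, 100, 90, 80, 70, 60, 50, 50, 40.
  260 → stock rod 1 (new)  [load 260/350]
  250 → stock rod 2 (new)  [load 250/350]
  230 → stock rod 3 (new)  [load 230/350]
  230 → stock rod 4 (new)  [load 230/350]
  200 → stock rod 5 (new)  [load 200/350]
  100 → stock rod 2  [load 350/350]
  90 → stock rod 1  [load 350/350]
  80 → stock rod 3  [load 310/350]
  70 → stock rod 4  [load 300/350]
  60 → stock rod 5  [load 260/350]
  50 → stock rod 4  [load 350/350]
  50 → stock rod 5  [load 310/350]
  40 → stock rod 3  [load 350/350]
5 stock rods opened.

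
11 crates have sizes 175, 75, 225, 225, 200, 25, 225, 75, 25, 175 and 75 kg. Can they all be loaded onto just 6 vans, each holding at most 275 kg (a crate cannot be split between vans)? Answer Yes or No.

A valid assignment using 6 vans:
  van 1: 225 + 25 + 25 = 275
  van 2: 225 = 225
  van 3: 225 = 225
  van 4: 200 + 75 = 275
  van 5: 175 + 75 = 250
  van 6: 175 + 75 = 250
Every load is within 275 kg, so 6 vans suffice.

Yes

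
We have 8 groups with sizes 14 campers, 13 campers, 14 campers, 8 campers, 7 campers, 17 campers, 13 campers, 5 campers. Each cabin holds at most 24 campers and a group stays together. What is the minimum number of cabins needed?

5

Total = 17 + 14 + 14 + 13 + 13 + 8 + 7 + 5 = 91 campers.
Lower bound: ⌈91/24⌉ = 4 cabins.
Also, 5 groups each exceed 12 campers, and no two of those can share a cabin, so at least 5 cabins are needed.
A packing using 5 cabins:
  cabin 1: 17 + 7 = 24
  cabin 2: 14 + 8 = 22
  cabin 3: 14 + 5 = 19
  cabin 4: 13 = 13
  cabin 5: 13 = 13
This matches the lower bound, so 5 is optimal.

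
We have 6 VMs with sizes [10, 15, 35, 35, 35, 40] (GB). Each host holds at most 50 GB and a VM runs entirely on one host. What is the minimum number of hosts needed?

4

Total = 40 + 35 + 35 + 35 + 15 + 10 = 170 GB.
Lower bound: ⌈170/50⌉ = 4 hosts.
A packing using 4 hosts:
  host 1: 40 + 10 = 50
  host 2: 35 + 15 = 50
  host 3: 35 = 35
  host 4: 35 = 35
This matches the lower bound, so 4 is optimal.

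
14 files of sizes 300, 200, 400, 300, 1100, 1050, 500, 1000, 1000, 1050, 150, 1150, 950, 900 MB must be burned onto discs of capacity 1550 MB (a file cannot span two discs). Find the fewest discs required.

8

Total = 1150 + 1100 + 1050 + 1050 + 1000 + 1000 + 950 + 900 + 500 + 400 + 300 + 300 + 200 + 150 = 10050 MB.
Lower bound: ⌈10050/1550⌉ = 7 discs.
Also, 8 files each exceed 775 MB, and no two of those can share a disc, so at least 8 discs are needed.
A packing using 8 discs:
  disc 1: 1150 + 400 = 1550
  disc 2: 1100 + 300 + 150 = 1550
  disc 3: 1050 + 500 = 1550
  disc 4: 1050 + 300 + 200 = 1550
  disc 5: 1000 = 1000
  disc 6: 1000 = 1000
  disc 7: 950 = 950
  disc 8: 900 = 900
This matches the lower bound, so 8 is optimal.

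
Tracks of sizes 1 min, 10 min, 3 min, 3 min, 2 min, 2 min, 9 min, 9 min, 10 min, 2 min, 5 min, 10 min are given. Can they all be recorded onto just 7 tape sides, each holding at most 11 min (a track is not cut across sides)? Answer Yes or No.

Yes

A valid assignment using 7 tape sides:
  side 1: 10 + 1 = 11
  side 2: 10 = 10
  side 3: 10 = 10
  side 4: 9 + 2 = 11
  side 5: 9 + 2 = 11
  side 6: 5 + 3 + 3 = 11
  side 7: 2 = 2
Every load is within 11 min, so 7 tape sides suffice.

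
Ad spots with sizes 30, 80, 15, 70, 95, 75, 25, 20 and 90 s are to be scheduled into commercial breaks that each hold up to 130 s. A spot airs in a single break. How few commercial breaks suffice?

Total = 95 + 90 + 80 + 75 + 70 + 30 + 25 + 20 + 15 = 500 s.
Lower bound: ⌈500/130⌉ = 4 commercial breaks.
Also, 5 ad spots each exceed 65 s, and no two of those can share a break, so at least 5 commercial breaks are needed.
A packing using 5 commercial breaks:
  break 1: 95 + 30 = 125
  break 2: 90 + 25 + 15 = 130
  break 3: 80 + 20 = 100
  break 4: 75 = 75
  break 5: 70 = 70
This matches the lower bound, so 5 is optimal.

5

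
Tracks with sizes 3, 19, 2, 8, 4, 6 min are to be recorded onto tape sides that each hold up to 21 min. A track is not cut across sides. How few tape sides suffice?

Total = 19 + 8 + 6 + 4 + 3 + 2 = 42 min.
Lower bound: ⌈42/21⌉ = 2 tape sides.
A packing using 2 tape sides:
  side 1: 19 + 2 = 21
  side 2: 8 + 6 + 4 + 3 = 21
This matches the lower bound, so 2 is optimal.

2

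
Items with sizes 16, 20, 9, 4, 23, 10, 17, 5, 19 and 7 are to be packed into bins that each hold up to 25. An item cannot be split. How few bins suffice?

Total = 23 + 20 + 19 + 17 + 16 + 10 + 9 + 7 + 5 + 4 = 130.
Lower bound: ⌈130/25⌉ = 6 bins.
A packing using 6 bins:
  bin 1: 23 = 23
  bin 2: 20 + 5 = 25
  bin 3: 19 + 4 = 23
  bin 4: 17 + 7 = 24
  bin 5: 16 + 9 = 25
  bin 6: 10 = 10
This matches the lower bound, so 6 is optimal.

6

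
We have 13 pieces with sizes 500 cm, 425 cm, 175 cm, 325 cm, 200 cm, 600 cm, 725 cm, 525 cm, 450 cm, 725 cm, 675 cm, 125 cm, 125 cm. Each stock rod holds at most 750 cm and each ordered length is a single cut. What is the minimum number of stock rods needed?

Total = 725 + 725 + 675 + 600 + 525 + 500 + 450 + 425 + 325 + 200 + 175 + 125 + 125 = 5575 cm.
Lower bound: ⌈5575/750⌉ = 8 stock rods.
A packing using 8 stock rods:
  stock rod 1: 725 = 725
  stock rod 2: 725 = 725
  stock rod 3: 675 = 675
  stock rod 4: 600 + 125 = 725
  stock rod 5: 525 + 200 = 725
  stock rod 6: 500 + 175 = 675
  stock rod 7: 450 + 125 = 575
  stock rod 8: 425 + 325 = 750
This matches the lower bound, so 8 is optimal.

8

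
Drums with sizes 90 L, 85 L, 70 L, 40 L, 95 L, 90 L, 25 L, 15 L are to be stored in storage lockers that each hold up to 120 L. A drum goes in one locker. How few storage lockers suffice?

Total = 95 + 90 + 90 + 85 + 70 + 40 + 25 + 15 = 510 L.
Lower bound: ⌈510/120⌉ = 5 storage lockers.
A packing using 5 storage lockers:
  locker 1: 95 + 25 = 120
  locker 2: 90 + 15 = 105
  locker 3: 90 = 90
  locker 4: 85 = 85
  locker 5: 70 + 40 = 110
This matches the lower bound, so 5 is optimal.

5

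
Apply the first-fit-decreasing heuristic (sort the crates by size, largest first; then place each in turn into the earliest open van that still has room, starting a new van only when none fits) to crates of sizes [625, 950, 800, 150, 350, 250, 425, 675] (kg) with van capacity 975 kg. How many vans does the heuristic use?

Sorted descending: 950, 800, 675, 625, 425, 350, 250, 150.
  950 → van 1 (new)  [load 950/975]
  800 → van 2 (new)  [load 800/975]
  675 → van 3 (new)  [load 675/975]
  625 → van 4 (new)  [load 625/975]
  425 → van 5 (new)  [load 425/975]
  350 → van 4  [load 975/975]
  250 → van 3  [load 925/975]
  150 → van 2  [load 950/975]
5 vans opened.

5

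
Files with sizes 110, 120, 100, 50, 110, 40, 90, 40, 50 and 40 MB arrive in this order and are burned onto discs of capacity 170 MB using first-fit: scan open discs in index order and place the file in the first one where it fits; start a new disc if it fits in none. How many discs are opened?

  110 → disc 1 (new)  [load 110/170]
  120 → disc 2 (new)  [load 120/170]
  100 → disc 3 (new)  [load 100/170]
  50 → disc 1  [load 160/170]
  110 → disc 4 (new)  [load 110/170]
  40 → disc 2  [load 160/170]
  90 → disc 5 (new)  [load 90/170]
  40 → disc 3  [load 140/170]
  50 → disc 4  [load 160/170]
  40 → disc 5  [load 130/170]
5 discs opened.

5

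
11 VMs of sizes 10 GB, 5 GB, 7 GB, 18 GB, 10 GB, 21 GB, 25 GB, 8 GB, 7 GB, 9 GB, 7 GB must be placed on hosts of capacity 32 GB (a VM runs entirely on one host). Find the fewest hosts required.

4

Total = 25 + 21 + 18 + 10 + 10 + 9 + 8 + 7 + 7 + 7 + 5 = 127 GB.
Lower bound: ⌈127/32⌉ = 4 hosts.
A packing using 4 hosts:
  host 1: 25 + 7 = 32
  host 2: 21 + 10 = 31
  host 3: 18 + 9 + 5 = 32
  host 4: 10 + 8 + 7 + 7 = 32
This matches the lower bound, so 4 is optimal.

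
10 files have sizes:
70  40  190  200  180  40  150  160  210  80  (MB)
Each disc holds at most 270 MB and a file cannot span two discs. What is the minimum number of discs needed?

6

Total = 210 + 200 + 190 + 180 + 160 + 150 + 80 + 70 + 40 + 40 = 1320 MB.
Lower bound: ⌈1320/270⌉ = 5 discs.
Also, 6 files each exceed 135 MB, and no two of those can share a disc, so at least 6 discs are needed.
A packing using 6 discs:
  disc 1: 210 + 40 = 250
  disc 2: 200 + 70 = 270
  disc 3: 190 + 80 = 270
  disc 4: 180 + 40 = 220
  disc 5: 160 = 160
  disc 6: 150 = 150
This matches the lower bound, so 6 is optimal.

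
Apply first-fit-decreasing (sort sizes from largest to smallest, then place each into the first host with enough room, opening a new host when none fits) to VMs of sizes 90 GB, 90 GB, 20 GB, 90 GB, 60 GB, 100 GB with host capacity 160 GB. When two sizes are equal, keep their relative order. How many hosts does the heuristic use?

Sorted descending: 100, 90, 90, 90, 60, 20.
  100 → host 1 (new)  [load 100/160]
  90 → host 2 (new)  [load 90/160]
  90 → host 3 (new)  [load 90/160]
  90 → host 4 (new)  [load 90/160]
  60 → host 1  [load 160/160]
  20 → host 2  [load 110/160]
4 hosts opened.

4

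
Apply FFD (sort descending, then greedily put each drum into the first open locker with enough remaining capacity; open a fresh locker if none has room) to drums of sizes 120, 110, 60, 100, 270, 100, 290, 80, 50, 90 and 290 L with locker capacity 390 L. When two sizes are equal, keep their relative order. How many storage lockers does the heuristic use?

Sorted descending: 290, 290, 270, 120, 110, 100, 100, 90, 80, 60, 50.
  290 → locker 1 (new)  [load 290/390]
  290 → locker 2 (new)  [load 290/390]
  270 → locker 3 (new)  [load 270/390]
  120 → locker 3  [load 390/390]
  110 → locker 4 (new)  [load 110/390]
  100 → locker 1  [load 390/390]
  100 → locker 2  [load 390/390]
  90 → locker 4  [load 200/390]
  80 → locker 4  [load 280/390]
  60 → locker 4  [load 340/390]
  50 → locker 4  [load 390/390]
4 storage lockers opened.

4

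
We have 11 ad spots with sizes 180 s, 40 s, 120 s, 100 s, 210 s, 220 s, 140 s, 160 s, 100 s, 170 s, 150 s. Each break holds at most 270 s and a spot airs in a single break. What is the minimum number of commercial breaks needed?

7

Total = 220 + 210 + 180 + 170 + 160 + 150 + 140 + 120 + 100 + 100 + 40 = 1590 s.
Lower bound: ⌈1590/270⌉ = 6 commercial breaks.
Also, 7 ad spots each exceed 135 s, and no two of those can share a break, so at least 7 commercial breaks are needed.
A packing using 7 commercial breaks:
  break 1: 220 + 40 = 260
  break 2: 210 = 210
  break 3: 180 = 180
  break 4: 170 + 100 = 270
  break 5: 160 + 100 = 260
  break 6: 150 + 120 = 270
  break 7: 140 = 140
This matches the lower bound, so 7 is optimal.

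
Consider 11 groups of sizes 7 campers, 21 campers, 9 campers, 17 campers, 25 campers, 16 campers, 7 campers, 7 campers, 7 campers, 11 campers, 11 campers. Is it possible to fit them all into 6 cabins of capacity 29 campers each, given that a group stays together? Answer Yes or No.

A valid assignment using 6 cabins:
  cabin 1: 25 = 25
  cabin 2: 21 + 7 = 28
  cabin 3: 17 + 11 = 28
  cabin 4: 16 + 11 = 27
  cabin 5: 9 + 7 + 7 = 23
  cabin 6: 7 = 7
Every load is within 29 campers, so 6 cabins suffice.

Yes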